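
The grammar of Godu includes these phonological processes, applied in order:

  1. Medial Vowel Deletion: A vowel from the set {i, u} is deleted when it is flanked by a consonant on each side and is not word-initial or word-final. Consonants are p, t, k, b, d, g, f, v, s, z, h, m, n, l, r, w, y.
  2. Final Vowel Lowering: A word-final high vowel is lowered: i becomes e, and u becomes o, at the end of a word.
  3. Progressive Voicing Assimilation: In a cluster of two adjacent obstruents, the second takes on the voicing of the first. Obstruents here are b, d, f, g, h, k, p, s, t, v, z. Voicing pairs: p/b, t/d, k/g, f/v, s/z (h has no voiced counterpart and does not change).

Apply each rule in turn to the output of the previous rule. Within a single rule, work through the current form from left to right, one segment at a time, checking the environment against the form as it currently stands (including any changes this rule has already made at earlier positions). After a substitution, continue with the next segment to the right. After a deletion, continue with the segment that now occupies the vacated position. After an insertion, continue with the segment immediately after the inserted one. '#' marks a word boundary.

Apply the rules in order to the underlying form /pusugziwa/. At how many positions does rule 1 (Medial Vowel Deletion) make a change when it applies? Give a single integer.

1 Medial Vowel Deletion: [pusugziwa] → [psgzwa]
2 Final Vowel Lowering: no change — [psgzwa]
3 Progressive Voicing Assimilation: [psgzwa] → [pskswa]
Rule 1 changed 3 position(s).

3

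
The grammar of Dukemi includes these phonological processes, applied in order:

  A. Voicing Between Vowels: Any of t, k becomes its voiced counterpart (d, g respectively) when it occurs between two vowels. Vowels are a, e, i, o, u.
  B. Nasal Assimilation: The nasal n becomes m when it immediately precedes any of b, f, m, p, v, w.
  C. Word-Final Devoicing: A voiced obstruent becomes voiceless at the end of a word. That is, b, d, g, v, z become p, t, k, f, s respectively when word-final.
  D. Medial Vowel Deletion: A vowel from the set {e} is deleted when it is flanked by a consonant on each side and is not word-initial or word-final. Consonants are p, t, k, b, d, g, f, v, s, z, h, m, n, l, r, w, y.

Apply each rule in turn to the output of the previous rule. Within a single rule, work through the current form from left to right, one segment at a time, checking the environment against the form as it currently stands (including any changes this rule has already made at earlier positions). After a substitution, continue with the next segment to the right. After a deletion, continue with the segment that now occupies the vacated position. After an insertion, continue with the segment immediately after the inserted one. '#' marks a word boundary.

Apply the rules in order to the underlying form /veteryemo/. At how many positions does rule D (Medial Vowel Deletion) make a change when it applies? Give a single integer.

A Voicing Between Vowels: [veteryemo] → [vederyemo]
B Nasal Assimilation: no change — [vederyemo]
C Word-Final Devoicing: no change — [vederyemo]
D Medial Vowel Deletion: [vederyemo] → [vdrymo]
Rule D changed 3 position(s).

3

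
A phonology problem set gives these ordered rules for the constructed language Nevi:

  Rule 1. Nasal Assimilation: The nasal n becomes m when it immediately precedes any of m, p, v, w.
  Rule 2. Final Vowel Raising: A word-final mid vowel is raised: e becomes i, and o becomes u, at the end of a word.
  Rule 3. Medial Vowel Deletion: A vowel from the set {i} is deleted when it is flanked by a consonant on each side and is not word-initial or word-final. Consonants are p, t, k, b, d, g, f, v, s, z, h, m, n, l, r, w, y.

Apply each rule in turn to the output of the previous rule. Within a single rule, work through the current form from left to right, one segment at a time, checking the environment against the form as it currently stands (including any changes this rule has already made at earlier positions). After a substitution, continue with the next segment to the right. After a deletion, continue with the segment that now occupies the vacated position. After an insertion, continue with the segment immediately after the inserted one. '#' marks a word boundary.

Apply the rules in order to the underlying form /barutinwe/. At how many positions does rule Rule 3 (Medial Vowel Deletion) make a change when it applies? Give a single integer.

1

Rule 1 Nasal Assimilation: [barutinwe] → [barutimwe]
Rule 2 Final Vowel Raising: [barutimwe] → [barutimwi]
Rule 3 Medial Vowel Deletion: [barutimwi] → [barutmwi]
Rule Rule 3 changed 1 position(s).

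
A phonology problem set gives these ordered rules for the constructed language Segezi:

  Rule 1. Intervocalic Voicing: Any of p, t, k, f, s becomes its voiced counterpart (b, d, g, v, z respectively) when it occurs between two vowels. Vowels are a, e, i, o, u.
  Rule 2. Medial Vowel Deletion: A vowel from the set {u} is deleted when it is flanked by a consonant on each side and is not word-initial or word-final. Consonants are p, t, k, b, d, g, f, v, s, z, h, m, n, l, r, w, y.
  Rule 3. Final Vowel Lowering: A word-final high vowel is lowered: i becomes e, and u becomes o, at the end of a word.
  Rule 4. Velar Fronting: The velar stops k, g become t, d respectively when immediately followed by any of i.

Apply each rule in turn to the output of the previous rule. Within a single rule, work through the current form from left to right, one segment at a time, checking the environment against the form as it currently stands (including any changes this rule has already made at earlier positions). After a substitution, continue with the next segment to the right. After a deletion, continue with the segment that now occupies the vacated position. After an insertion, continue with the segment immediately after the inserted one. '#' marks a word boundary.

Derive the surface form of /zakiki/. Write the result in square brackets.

Rule 1 Intervocalic Voicing: [zakiki] → [zagigi]
Rule 2 Medial Vowel Deletion: no change — [zagigi]
Rule 3 Final Vowel Lowering: [zagigi] → [zagige]
Rule 4 Velar Fronting: [zagige] → [zadige]

[zadige]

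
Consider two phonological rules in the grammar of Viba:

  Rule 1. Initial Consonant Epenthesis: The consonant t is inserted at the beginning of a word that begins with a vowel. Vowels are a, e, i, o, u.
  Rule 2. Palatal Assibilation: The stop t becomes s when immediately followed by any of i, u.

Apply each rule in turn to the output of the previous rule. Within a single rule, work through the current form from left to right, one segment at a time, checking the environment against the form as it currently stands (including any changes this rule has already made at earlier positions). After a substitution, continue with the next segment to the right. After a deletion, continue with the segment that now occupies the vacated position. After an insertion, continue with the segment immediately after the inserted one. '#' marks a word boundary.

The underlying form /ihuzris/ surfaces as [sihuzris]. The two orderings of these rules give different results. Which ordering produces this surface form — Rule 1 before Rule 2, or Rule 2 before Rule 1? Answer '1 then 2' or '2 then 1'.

Order 1 then 2:
  1 Initial Consonant Epenthesis: [ihuzris] → [tihuzris]
  2 Palatal Assibilation: [tihuzris] → [sihuzris]
  result: [sihuzris]
Order 2 then 1:
  2 Palatal Assibilation: no change — [ihuzris]
  1 Initial Consonant Epenthesis: [ihuzris] → [tihuzris]
  result: [tihuzris]

1 then 2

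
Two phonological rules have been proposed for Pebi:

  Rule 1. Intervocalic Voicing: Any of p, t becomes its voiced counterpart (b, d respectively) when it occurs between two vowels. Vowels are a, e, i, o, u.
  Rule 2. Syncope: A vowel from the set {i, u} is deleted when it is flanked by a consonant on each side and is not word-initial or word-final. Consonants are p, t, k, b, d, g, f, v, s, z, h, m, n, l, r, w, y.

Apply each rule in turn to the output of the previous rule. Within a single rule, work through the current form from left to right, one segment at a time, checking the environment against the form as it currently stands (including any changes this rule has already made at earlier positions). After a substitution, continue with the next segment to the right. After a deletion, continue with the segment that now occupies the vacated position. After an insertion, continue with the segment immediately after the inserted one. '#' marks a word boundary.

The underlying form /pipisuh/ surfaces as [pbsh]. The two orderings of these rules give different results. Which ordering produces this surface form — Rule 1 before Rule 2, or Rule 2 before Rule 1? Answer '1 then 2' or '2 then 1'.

Order 1 then 2:
  1 Intervocalic Voicing: [pipisuh] → [pibisuh]
  2 Syncope: [pibisuh] → [pbsh]
  result: [pbsh]
Order 2 then 1:
  2 Syncope: [pipisuh] → [ppsh]
  1 Intervocalic Voicing: no change — [ppsh]
  result: [ppsh]

1 then 2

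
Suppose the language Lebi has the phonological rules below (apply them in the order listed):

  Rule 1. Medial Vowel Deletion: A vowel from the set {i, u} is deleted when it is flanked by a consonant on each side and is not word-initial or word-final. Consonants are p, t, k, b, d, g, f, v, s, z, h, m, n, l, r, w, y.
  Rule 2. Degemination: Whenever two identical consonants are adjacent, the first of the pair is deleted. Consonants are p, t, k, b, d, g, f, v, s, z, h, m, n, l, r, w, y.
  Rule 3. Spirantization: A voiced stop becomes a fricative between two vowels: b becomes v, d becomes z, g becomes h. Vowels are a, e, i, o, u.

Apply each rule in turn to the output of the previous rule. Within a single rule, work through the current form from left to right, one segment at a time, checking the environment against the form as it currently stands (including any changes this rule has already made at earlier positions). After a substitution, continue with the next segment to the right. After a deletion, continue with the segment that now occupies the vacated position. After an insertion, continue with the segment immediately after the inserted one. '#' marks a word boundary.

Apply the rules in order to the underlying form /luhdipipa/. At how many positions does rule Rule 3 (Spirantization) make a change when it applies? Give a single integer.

0

Rule 1 Medial Vowel Deletion: [luhdipipa] → [lhdppa]
Rule 2 Degemination: [lhdppa] → [lhdpa]
Rule 3 Spirantization: no change — [lhdpa]
Rule Rule 3 changed 0 position(s).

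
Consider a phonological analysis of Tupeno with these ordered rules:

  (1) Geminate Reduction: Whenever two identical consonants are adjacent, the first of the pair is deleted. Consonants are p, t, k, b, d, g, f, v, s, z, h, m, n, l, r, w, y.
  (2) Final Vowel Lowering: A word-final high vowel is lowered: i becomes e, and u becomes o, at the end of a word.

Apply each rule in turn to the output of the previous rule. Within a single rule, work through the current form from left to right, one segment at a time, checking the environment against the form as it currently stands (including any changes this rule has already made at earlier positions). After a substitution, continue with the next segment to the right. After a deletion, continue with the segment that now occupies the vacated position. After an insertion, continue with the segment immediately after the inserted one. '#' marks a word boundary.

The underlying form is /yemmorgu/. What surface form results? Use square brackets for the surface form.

(1) Geminate Reduction: [yemmorgu] → [yemorgu]
(2) Final Vowel Lowering: [yemorgu] → [yemorgo]

[yemorgo]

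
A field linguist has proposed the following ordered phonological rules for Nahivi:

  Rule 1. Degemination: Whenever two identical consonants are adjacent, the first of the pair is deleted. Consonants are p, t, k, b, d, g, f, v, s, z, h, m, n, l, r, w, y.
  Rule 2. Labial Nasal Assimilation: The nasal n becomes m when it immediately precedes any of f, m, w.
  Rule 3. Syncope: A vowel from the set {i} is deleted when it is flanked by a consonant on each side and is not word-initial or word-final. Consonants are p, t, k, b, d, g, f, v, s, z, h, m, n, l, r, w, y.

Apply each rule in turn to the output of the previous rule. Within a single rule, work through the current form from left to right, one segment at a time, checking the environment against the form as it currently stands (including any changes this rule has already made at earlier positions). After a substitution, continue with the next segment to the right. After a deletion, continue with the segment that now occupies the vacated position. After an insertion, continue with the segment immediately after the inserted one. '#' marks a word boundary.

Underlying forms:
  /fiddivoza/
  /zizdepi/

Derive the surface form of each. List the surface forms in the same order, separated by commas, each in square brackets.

/fiddivoza/:
  Rule 1 Degemination: [fiddivoza] → [fidivoza]
  Rule 2 Labial Nasal Assimilation: no change — [fidivoza]
  Rule 3 Syncope: [fidivoza] → [fdvoza]
/zizdepi/:
  Rule 1 Degemination: no change — [zizdepi]
  Rule 2 Labial Nasal Assimilation: no change — [zizdepi]
  Rule 3 Syncope: [zizdepi] → [zzdepi]

[fdvoza], [zzdepi]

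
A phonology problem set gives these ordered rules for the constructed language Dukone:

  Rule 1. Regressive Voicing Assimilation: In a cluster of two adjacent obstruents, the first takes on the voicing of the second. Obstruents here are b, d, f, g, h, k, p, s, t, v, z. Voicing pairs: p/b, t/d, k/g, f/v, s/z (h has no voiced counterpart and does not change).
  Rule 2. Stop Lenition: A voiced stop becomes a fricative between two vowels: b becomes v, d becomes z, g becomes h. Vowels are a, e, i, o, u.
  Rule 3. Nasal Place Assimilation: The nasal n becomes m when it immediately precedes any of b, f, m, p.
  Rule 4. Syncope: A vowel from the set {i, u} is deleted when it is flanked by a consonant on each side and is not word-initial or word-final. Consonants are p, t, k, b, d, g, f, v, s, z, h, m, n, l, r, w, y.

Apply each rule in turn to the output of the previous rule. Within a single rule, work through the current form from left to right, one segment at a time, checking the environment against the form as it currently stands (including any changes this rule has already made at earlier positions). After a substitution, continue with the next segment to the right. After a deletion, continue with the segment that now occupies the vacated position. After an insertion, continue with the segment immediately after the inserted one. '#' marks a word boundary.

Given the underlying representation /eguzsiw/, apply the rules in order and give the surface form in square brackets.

Rule 1 Regressive Voicing Assimilation: [eguzsiw] → [egussiw]
Rule 2 Stop Lenition: [egussiw] → [ehussiw]
Rule 3 Nasal Place Assimilation: no change — [ehussiw]
Rule 4 Syncope: [ehussiw] → [ehssw]

[ehssw]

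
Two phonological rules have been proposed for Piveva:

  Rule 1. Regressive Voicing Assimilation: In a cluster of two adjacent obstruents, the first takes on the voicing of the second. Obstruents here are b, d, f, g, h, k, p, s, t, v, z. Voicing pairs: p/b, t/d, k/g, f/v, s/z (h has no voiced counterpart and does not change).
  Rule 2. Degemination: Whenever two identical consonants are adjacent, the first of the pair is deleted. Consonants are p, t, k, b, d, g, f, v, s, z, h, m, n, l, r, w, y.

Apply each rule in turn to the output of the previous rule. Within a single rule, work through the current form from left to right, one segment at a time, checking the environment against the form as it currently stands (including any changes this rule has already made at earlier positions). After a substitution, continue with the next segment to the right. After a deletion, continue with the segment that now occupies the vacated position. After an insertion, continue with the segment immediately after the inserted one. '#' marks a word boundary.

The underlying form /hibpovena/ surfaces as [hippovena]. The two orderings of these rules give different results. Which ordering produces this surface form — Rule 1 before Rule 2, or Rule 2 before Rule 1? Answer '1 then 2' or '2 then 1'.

2 then 1

Order 1 then 2:
  1 Regressive Voicing Assimilation: [hibpovena] → [hippovena]
  2 Degemination: [hippovena] → [hipovena]
  result: [hipovena]
Order 2 then 1:
  2 Degemination: no change — [hibpovena]
  1 Regressive Voicing Assimilation: [hibpovena] → [hippovena]
  result: [hippovena]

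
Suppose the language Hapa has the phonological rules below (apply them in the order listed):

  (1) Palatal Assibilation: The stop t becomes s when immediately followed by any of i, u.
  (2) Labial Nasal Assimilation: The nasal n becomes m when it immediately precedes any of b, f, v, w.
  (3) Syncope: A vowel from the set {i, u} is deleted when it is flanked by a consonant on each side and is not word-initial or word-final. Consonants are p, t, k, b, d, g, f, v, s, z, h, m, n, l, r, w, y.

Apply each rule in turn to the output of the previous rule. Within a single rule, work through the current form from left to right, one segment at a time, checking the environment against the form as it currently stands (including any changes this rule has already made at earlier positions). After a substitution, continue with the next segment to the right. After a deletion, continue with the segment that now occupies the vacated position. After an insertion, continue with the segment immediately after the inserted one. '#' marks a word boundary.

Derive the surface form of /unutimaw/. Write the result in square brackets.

[unsmaw]

(1) Palatal Assibilation: [unutimaw] → [unusimaw]
(2) Labial Nasal Assimilation: no change — [unusimaw]
(3) Syncope: [unusimaw] → [unsmaw]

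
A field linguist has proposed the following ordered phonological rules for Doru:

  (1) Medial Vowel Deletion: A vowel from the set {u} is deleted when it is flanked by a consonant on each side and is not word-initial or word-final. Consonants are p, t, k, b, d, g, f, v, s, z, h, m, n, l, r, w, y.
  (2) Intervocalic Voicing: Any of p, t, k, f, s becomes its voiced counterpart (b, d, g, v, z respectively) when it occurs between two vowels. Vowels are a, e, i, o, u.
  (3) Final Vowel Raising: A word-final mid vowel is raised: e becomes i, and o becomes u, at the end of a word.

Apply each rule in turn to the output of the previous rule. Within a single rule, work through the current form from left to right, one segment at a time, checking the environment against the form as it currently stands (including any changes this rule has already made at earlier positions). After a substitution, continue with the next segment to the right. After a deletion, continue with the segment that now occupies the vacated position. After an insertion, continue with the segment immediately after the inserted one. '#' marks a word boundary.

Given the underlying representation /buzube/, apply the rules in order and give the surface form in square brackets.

[bzbi]

(1) Medial Vowel Deletion: [buzube] → [bzbe]
(2) Intervocalic Voicing: no change — [bzbe]
(3) Final Vowel Raising: [bzbe] → [bzbi]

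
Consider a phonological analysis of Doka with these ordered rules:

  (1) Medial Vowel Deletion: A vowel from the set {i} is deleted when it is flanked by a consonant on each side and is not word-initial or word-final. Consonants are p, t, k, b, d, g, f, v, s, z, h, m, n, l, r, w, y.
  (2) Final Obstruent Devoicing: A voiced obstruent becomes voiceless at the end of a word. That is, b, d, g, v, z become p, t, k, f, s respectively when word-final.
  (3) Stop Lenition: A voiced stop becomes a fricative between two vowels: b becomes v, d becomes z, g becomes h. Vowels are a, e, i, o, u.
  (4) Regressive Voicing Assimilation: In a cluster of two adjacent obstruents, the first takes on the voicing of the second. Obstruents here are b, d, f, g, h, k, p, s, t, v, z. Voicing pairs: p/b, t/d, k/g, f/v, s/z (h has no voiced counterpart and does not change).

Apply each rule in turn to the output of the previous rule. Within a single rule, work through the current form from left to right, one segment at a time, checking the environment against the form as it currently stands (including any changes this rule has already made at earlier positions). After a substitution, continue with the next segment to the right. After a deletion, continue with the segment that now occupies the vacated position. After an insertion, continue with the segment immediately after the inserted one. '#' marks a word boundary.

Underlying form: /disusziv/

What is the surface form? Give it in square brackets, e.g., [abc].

(1) Medial Vowel Deletion: [disusziv] → [dsuszv]
(2) Final Obstruent Devoicing: [dsuszv] → [dsuszf]
(3) Stop Lenition: no change — [dsuszf]
(4) Regressive Voicing Assimilation: [dsuszf] → [tsuzsf]

[tsuzsf]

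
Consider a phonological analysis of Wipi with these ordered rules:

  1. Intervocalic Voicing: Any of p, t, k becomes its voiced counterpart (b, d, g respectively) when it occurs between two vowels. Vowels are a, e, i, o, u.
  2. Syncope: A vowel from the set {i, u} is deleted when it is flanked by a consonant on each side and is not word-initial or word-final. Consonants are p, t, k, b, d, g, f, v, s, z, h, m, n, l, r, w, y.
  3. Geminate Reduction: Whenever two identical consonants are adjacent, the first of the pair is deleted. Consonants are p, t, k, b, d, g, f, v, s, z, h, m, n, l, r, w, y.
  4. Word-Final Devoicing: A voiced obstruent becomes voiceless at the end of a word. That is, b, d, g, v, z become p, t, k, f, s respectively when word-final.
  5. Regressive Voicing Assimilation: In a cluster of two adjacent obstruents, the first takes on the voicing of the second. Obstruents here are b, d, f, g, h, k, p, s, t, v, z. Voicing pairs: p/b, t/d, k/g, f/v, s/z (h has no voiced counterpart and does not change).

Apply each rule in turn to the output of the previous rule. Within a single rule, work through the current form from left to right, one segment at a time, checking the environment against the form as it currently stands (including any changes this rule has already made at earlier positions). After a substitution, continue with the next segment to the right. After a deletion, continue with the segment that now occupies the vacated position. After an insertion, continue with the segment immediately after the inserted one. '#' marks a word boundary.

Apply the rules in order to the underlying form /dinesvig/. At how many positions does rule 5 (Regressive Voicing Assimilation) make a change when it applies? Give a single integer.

1 Intervocalic Voicing: no change — [dinesvig]
2 Syncope: [dinesvig] → [dnesvg]
3 Geminate Reduction: no change — [dnesvg]
4 Word-Final Devoicing: [dnesvg] → [dnesvk]
5 Regressive Voicing Assimilation: [dnesvk] → [dnezfk]
Rule 5 changed 2 position(s).

2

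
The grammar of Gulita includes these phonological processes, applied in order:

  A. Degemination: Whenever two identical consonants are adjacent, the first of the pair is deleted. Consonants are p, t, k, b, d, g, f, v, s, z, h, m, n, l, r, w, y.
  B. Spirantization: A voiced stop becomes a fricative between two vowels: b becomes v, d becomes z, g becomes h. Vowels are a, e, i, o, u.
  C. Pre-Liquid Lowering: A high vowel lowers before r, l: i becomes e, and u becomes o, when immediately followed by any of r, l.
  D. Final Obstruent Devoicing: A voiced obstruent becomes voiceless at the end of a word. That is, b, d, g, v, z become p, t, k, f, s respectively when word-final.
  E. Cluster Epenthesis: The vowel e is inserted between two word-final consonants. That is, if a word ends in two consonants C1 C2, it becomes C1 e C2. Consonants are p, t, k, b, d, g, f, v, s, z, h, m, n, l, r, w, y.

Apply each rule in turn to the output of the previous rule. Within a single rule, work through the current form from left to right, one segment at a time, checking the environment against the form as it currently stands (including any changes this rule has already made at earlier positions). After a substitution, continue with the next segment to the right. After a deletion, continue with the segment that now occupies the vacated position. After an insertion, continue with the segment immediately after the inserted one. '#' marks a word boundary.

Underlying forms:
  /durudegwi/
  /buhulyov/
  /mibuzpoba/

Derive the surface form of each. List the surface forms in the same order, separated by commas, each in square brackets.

[doruzegwi], [buholyof], [mivuzpova]

/durudegwi/:
  A Degemination: no change — [durudegwi]
  B Spirantization: [durudegwi] → [duruzegwi]
  C Pre-Liquid Lowering: [duruzegwi] → [doruzegwi]
  D Final Obstruent Devoicing: no change — [doruzegwi]
  E Cluster Epenthesis: no change — [doruzegwi]
/buhulyov/:
  A Degemination: no change — [buhulyov]
  B Spirantization: no change — [buhulyov]
  C Pre-Liquid Lowering: [buhulyov] → [buholyov]
  D Final Obstruent Devoicing: [buholyov] → [buholyof]
  E Cluster Epenthesis: no change — [buholyof]
/mibuzpoba/:
  A Degemination: no change — [mibuzpoba]
  B Spirantization: [mibuzpoba] → [mivuzpova]
  C Pre-Liquid Lowering: no change — [mivuzpova]
  D Final Obstruent Devoicing: no change — [mivuzpova]
  E Cluster Epenthesis: no change — [mivuzpova]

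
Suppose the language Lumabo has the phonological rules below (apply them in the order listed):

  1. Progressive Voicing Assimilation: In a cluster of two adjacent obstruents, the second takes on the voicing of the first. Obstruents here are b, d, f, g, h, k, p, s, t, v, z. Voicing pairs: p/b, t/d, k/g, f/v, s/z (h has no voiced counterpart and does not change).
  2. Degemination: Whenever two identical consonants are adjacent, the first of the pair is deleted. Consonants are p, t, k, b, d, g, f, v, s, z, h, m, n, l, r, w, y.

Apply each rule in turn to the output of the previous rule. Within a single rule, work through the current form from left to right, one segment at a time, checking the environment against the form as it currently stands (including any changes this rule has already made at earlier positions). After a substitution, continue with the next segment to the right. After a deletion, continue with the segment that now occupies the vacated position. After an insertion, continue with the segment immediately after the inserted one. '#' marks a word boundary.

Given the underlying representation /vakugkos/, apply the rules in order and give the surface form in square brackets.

[vakugos]

1 Progressive Voicing Assimilation: [vakugkos] → [vakuggos]
2 Degemination: [vakuggos] → [vakugos]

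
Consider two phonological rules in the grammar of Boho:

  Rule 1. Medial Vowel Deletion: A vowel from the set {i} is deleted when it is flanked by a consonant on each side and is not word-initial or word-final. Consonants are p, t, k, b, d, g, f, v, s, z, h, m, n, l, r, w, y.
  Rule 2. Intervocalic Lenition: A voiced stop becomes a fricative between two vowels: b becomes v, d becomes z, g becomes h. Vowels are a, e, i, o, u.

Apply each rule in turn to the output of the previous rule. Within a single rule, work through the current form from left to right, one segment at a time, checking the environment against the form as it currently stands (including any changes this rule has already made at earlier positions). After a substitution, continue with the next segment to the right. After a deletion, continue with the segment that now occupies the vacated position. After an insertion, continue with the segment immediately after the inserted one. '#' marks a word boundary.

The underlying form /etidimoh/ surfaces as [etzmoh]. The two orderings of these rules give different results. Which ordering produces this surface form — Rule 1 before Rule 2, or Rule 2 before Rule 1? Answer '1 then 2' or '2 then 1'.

2 then 1

Order 1 then 2:
  1 Medial Vowel Deletion: [etidimoh] → [etdmoh]
  2 Intervocalic Lenition: no change — [etdmoh]
  result: [etdmoh]
Order 2 then 1:
  2 Intervocalic Lenition: [etidimoh] → [etizimoh]
  1 Medial Vowel Deletion: [etizimoh] → [etzmoh]
  result: [etzmoh]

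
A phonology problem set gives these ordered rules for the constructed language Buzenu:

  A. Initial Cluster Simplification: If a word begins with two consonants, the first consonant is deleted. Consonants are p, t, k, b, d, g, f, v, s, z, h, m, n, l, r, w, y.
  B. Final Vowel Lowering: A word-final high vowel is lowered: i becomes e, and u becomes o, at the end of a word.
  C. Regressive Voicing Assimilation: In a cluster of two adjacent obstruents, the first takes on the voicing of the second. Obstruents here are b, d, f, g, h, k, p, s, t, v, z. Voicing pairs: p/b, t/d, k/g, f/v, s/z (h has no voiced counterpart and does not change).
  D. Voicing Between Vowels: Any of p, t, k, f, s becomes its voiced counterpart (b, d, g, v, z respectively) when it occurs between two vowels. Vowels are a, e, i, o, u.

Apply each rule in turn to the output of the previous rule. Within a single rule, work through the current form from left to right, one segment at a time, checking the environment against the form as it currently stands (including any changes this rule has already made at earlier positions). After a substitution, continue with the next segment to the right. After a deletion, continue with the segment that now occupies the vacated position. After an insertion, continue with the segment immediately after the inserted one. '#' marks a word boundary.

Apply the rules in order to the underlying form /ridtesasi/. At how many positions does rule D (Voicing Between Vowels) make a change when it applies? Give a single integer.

2

A Initial Cluster Simplification: no change — [ridtesasi]
B Final Vowel Lowering: [ridtesasi] → [ridtesase]
C Regressive Voicing Assimilation: [ridtesase] → [rittesase]
D Voicing Between Vowels: [rittesase] → [rittezaze]
Rule D changed 2 position(s).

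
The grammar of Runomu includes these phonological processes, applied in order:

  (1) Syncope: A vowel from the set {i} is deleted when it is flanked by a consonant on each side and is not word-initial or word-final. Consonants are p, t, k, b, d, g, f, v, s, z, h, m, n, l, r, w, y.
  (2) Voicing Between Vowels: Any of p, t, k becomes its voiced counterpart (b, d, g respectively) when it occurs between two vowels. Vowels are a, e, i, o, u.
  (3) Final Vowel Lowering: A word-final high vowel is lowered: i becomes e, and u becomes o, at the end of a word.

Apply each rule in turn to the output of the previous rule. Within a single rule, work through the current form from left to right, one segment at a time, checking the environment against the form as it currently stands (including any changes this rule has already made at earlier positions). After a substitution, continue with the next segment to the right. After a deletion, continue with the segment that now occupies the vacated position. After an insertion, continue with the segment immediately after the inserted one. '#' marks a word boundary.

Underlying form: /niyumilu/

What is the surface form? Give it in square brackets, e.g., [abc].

(1) Syncope: [niyumilu] → [nyumlu]
(2) Voicing Between Vowels: no change — [nyumlu]
(3) Final Vowel Lowering: [nyumlu] → [nyumlo]

[nyumlo]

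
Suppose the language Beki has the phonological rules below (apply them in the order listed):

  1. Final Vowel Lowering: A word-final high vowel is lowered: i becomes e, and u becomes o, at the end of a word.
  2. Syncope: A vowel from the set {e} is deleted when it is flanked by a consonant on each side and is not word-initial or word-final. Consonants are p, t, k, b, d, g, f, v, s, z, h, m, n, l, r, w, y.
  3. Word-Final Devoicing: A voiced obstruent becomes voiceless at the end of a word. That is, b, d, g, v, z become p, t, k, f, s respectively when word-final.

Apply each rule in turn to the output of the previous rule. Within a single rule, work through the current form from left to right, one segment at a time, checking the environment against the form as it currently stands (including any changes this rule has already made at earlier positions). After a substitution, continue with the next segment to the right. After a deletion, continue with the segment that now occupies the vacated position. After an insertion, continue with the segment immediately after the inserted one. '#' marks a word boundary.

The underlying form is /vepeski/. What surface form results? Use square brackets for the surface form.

1 Final Vowel Lowering: [vepeski] → [vepeske]
2 Syncope: [vepeske] → [vpske]
3 Word-Final Devoicing: no change — [vpske]

[vpske]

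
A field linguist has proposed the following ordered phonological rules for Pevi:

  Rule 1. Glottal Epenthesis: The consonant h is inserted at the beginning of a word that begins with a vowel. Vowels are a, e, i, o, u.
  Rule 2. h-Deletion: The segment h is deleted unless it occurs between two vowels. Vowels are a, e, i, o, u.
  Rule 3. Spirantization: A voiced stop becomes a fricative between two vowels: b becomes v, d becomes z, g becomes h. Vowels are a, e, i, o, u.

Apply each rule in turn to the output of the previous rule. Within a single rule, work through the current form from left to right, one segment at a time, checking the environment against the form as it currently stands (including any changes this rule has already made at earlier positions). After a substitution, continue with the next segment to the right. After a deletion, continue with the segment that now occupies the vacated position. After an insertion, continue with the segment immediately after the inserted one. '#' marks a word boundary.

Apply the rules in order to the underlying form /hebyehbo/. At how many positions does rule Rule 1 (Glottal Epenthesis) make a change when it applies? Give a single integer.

Rule 1 Glottal Epenthesis: no change — [hebyehbo]
Rule 2 h-Deletion: [hebyehbo] → [ebyebo]
Rule 3 Spirantization: [ebyebo] → [ebyevo]
Rule Rule 1 changed 0 position(s).

0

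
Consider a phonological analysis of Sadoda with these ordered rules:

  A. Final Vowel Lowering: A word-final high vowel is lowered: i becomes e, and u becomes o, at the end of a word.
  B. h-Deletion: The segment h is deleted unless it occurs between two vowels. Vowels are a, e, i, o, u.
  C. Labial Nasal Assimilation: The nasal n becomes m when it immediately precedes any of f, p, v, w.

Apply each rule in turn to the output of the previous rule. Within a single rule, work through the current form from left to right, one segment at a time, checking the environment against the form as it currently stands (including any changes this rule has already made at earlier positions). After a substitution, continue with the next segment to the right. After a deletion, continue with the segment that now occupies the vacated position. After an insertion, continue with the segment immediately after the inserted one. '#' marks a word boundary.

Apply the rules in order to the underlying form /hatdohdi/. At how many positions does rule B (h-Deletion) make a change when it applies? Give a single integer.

A Final Vowel Lowering: [hatdohdi] → [hatdohde]
B h-Deletion: [hatdohde] → [atdode]
C Labial Nasal Assimilation: no change — [atdode]
Rule B changed 2 position(s).

2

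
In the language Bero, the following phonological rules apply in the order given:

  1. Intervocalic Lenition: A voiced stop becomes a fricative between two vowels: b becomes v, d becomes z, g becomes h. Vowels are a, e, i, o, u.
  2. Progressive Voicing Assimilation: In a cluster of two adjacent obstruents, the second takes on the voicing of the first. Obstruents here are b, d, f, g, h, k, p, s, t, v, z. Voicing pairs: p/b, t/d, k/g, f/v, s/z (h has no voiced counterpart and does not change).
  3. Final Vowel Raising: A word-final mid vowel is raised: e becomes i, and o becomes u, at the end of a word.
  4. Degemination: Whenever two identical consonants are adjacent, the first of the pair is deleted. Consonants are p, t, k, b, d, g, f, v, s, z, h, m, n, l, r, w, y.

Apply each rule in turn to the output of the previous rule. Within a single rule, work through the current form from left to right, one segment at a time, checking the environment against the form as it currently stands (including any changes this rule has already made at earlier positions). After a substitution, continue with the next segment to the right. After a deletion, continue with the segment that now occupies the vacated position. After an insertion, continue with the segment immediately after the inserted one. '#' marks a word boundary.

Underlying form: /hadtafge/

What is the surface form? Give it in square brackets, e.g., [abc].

[hadafki]

1 Intervocalic Lenition: no change — [hadtafge]
2 Progressive Voicing Assimilation: [hadtafge] → [haddafke]
3 Final Vowel Raising: [haddafke] → [haddafki]
4 Degemination: [haddafki] → [hadafki]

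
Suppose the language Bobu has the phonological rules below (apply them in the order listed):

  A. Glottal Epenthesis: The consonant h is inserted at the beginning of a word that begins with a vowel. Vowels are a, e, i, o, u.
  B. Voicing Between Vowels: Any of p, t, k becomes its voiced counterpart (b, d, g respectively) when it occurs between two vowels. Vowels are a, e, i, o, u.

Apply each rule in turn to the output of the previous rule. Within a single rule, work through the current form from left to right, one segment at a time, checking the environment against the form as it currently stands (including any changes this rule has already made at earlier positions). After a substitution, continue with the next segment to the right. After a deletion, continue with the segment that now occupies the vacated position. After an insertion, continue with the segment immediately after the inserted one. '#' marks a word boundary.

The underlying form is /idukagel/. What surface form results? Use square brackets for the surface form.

A Glottal Epenthesis: [idukagel] → [hidukagel]
B Voicing Between Vowels: [hidukagel] → [hidugagel]

[hidugagel]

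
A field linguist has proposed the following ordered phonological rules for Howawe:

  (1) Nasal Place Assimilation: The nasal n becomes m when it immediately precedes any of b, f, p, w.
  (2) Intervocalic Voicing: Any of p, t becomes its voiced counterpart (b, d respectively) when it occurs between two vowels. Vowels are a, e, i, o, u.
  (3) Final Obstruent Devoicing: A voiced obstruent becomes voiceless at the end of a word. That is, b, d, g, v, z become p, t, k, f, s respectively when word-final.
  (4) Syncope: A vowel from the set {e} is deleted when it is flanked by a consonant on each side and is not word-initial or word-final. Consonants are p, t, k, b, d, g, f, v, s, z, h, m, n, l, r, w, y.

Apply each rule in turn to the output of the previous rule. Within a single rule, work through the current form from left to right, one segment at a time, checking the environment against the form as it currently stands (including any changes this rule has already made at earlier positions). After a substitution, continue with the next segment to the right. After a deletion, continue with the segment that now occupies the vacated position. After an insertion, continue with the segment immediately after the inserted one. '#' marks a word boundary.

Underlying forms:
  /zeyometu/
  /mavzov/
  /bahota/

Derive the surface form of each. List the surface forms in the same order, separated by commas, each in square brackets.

/zeyometu/:
  (1) Nasal Place Assimilation: no change — [zeyometu]
  (2) Intervocalic Voicing: [zeyometu] → [zeyomedu]
  (3) Final Obstruent Devoicing: no change — [zeyomedu]
  (4) Syncope: [zeyomedu] → [zyomdu]
/mavzov/:
  (1) Nasal Place Assimilation: no change — [mavzov]
  (2) Intervocalic Voicing: no change — [mavzov]
  (3) Final Obstruent Devoicing: [mavzov] → [mavzof]
  (4) Syncope: no change — [mavzof]
/bahota/:
  (1) Nasal Place Assimilation: no change — [bahota]
  (2) Intervocalic Voicing: [bahota] → [bahoda]
  (3) Final Obstruent Devoicing: no change — [bahoda]
  (4) Syncope: no change — [bahoda]

[zyomdu], [mavzof], [bahoda]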